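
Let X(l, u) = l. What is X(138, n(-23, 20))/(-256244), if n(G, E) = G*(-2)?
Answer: -69/128122 ≈ -0.00053855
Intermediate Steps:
n(G, E) = -2*G
X(138, n(-23, 20))/(-256244) = 138/(-256244) = 138*(-1/256244) = -69/128122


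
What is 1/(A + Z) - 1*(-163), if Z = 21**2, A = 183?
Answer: 101713/624 ≈ 163.00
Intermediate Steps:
Z = 441
1/(A + Z) - 1*(-163) = 1/(183 + 441) - 1*(-163) = 1/624 + 163 = 101713/624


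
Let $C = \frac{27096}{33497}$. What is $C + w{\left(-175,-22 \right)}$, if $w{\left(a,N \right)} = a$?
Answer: $- \frac{5834879}{33497} \approx -174.19$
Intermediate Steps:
$C = \frac{27096}{33497}$ ($C = 27096 \cdot \frac{1}{33497} = \frac{27096}{33497} \approx 0.80891$)
$C + w{\left(-175,-22 \right)} = \frac{27096}{33497} - 175 = - \frac{5834879}{33497}$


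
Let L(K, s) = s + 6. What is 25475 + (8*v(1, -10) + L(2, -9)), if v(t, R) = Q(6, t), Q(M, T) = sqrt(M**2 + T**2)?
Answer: 25472 + 8*sqrt(37) ≈ 25521.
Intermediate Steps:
L(K, s) = 6 + s
v(t, R) = sqrt(36 + t**2) (v(t, R) = sqrt(6**2 + t**2) = sqrt(36 + t**2))
25475 + (8*v(1, -10) + L(2, -9)) = 25475 + (8*sqrt(36 + 1**2) + (6 - 9)) = 25475 + (8*sqrt(36 + 1) - 3) = 25475 + (8*sqrt(37) - 3) = 25475 + (-3 + 8*sqrt(37)) = 25472 + 8*sqrt(37)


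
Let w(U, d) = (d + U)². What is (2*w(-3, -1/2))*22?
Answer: 539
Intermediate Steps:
w(U, d) = (U + d)²
(2*w(-3, -1/2))*22 = (2*(-3 - 1/2)²)*22 = (2*(-3 - 1*½)²)*22 = (2*(-3 - ½)²)*22 = (2*(-7/2)²)*22 = (2*(49/4))*22 = (49/2)*22 = 539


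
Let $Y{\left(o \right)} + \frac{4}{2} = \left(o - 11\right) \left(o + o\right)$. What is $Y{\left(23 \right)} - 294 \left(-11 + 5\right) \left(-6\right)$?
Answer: $-10034$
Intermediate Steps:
$Y{\left(o \right)} = -2 + 2 o \left(-11 + o\right)$ ($Y{\left(o \right)} = -2 + \left(o - 11\right) \left(o + o\right) = -2 + \left(-11 + o\right) 2 o = -2 + 2 o \left(-11 + o\right)$)
$Y{\left(23 \right)} - 294 \left(-11 + 5\right) \left(-6\right) = \left(-2 - 506 + 2 \cdot 23^{2}\right) - 294 \left(-11 + 5\right) \left(-6\right) = \left(-2 - 506 + 2 \cdot 529\right) - 294 \left(\left(-6\right) \left(-6\right)\right) = \left(-2 - 506 + 1058\right) - 10584 = 550 - 10584 = -10034$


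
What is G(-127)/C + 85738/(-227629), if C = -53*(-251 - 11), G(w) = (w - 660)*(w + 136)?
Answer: -2802854075/3160856294 ≈ -0.88674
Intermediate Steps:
G(w) = (-660 + w)*(136 + w)
C = 13886 (C = -53*(-262) = 13886)
G(-127)/C + 85738/(-227629) = (-89760 + (-127)² - 524*(-127))/13886 + 85738/(-227629) = (-89760 + 16129 + 66548)*(1/13886) + 85738*(-1/227629) = -7083*1/13886 - 85738/227629 = -7083/13886 - 85738/227629 = -2802854075/3160856294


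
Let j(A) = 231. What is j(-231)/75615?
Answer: 77/25205 ≈ 0.0030550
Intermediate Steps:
j(-231)/75615 = 231/75615 = 231*(1/75615) = 77/25205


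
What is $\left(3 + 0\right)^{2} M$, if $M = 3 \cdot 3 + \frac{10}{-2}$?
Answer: $36$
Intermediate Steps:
$M = 4$ ($M = 9 + 10 \left(- \frac{1}{2}\right) = 9 - 5 = 4$)
$\left(3 + 0\right)^{2} M = \left(3 + 0\right)^{2} \cdot 4 = 3^{2} \cdot 4 = 9 \cdot 4 = 36$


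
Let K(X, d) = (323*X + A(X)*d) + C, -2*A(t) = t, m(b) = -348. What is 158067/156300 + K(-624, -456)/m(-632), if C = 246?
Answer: 1493229131/1510900 ≈ 988.30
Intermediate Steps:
A(t) = -t/2
K(X, d) = 246 + 323*X - X*d/2 (K(X, d) = (323*X + (-X/2)*d) + 246 = (323*X - X*d/2) + 246 = 246 + 323*X - X*d/2)
158067/156300 + K(-624, -456)/m(-632) = 158067/156300 + (246 + 323*(-624) - ½*(-624)*(-456))/(-348) = 158067*(1/156300) + (246 - 201552 - 142272)*(-1/348) = 52689/52100 - 343578*(-1/348) = 52689/52100 + 57263/58 = 1493229131/1510900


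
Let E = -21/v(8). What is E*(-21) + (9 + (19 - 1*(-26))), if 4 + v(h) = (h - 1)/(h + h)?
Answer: -1326/19 ≈ -69.789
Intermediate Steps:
v(h) = -4 + (-1 + h)/(2*h) (v(h) = -4 + (h - 1)/(h + h) = -4 + (-1 + h)/((2*h)) = -4 + (-1 + h)*(1/(2*h)) = -4 + (-1 + h)/(2*h))
E = 112/19 (E = -21*16/(-1 - 7*8) = -21*16/(-1 - 56) = -21/((1/2)*(1/8)*(-57)) = -21/(-57/16) = -21*(-16/57) = 112/19 ≈ 5.8947)
E*(-21) + (9 + (19 - 1*(-26))) = (112/19)*(-21) + (9 + (19 - 1*(-26))) = -2352/19 + (9 + (19 + 26)) = -2352/19 + (9 + 45) = -2352/19 + 54 = -1326/19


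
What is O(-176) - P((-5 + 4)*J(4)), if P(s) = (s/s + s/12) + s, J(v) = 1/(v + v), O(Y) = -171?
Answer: -16499/96 ≈ -171.86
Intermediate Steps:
J(v) = 1/(2*v)
P(s) = 1 + 13*s/12 (P(s) = (1 + s*(1/12)) + s = (1 + s/12) + s = 1 + 13*s/12)
O(-176) - P((-5 + 4)*J(4)) = -171 - (1 + 13*((-5 + 4)*((½)/4))/12) = -171 - (1 + 13*(-1/(2*4))/12) = -171 - (1 + 13*(-1*⅛)/12) = -171 - (1 + (13/12)*(-⅛)) = -171 - (1 - 13/96) = -171 - 1*83/96 = -171 - 83/96 = -16499/96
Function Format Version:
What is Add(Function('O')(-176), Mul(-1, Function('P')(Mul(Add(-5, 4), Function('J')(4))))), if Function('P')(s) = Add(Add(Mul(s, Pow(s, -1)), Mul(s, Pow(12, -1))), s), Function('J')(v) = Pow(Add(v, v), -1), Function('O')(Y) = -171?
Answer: Rational(-16499, 96) ≈ -171.86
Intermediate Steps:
Function('J')(v) = Mul(Rational(1, 2), Pow(v, -1)) (Function('J')(v) = Pow(Mul(2, v), -1) = Mul(Rational(1, 2), Pow(v, -1)))
Function('P')(s) = Add(1, Mul(Rational(13, 12), s)) (Function('P')(s) = Add(Add(1, Mul(s, Rational(1, 12))), s) = Add(Add(1, Mul(Rational(1, 12), s)), s) = Add(1, Mul(Rational(13, 12), s)))
Add(Function('O')(-176), Mul(-1, Function('P')(Mul(Add(-5, 4), Function('J')(4))))) = Add(-171, Mul(-1, Add(1, Mul(Rational(13, 12), Mul(Add(-5, 4), Mul(Rational(1, 2), Pow(4, -1))))))) = Add(-171, Mul(-1, Add(1, Mul(Rational(13, 12), Mul(-1, Mul(Rational(1, 2), Rational(1, 4))))))) = Add(-171, Mul(-1, Add(1, Mul(Rational(13, 12), Mul(-1, Rational(1, 8)))))) = Add(-171, Mul(-1, Add(1, Mul(Rational(13, 12), Rational(-1, 8))))) = Add(-171, Mul(-1, Add(1, Rational(-13, 96)))) = Add(-171, Mul(-1, Rational(83, 96))) = Add(-171, Rational(-83, 96)) = Rational(-16499, 96)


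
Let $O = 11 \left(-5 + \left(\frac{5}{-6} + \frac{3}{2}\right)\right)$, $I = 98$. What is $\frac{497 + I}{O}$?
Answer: $- \frac{1785}{143} \approx -12.483$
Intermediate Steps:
$O = - \frac{143}{3}$ ($O = 11 \left(-5 + \left(5 \left(- \frac{1}{6}\right) + 3 \cdot \frac{1}{2}\right)\right) = 11 \left(-5 + \left(- \frac{5}{6} + \frac{3}{2}\right)\right) = 11 \left(-5 + \frac{2}{3}\right) = 11 \left(- \frac{13}{3}\right) = - \frac{143}{3} \approx -47.667$)
$\frac{497 + I}{O} = \frac{497 + 98}{- \frac{143}{3}} = 595 \left(- \frac{3}{143}\right) = - \frac{1785}{143}$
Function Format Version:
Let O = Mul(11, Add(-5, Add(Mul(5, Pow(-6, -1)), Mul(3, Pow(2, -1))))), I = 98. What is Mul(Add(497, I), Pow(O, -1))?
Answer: Rational(-1785, 143) ≈ -12.483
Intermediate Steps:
O = Rational(-143, 3) (O = Mul(11, Add(-5, Add(Mul(5, Rational(-1, 6)), Mul(3, Rational(1, 2))))) = Mul(11, Add(-5, Add(Rational(-5, 6), Rational(3, 2)))) = Mul(11, Add(-5, Rational(2, 3))) = Mul(11, Rational(-13, 3)) = Rational(-143, 3) ≈ -47.667)
Mul(Add(497, I), Pow(O, -1)) = Mul(Add(497, 98), Pow(Rational(-143, 3), -1)) = Mul(595, Rational(-3, 143)) = Rational(-1785, 143)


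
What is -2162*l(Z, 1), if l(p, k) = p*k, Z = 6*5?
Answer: -64860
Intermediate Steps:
Z = 30
l(p, k) = k*p
-2162*l(Z, 1) = -2162*30 = -64860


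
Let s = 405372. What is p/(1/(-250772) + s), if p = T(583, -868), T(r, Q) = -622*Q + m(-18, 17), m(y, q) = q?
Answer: 135395062836/101655947183 ≈ 1.3319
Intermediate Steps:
T(r, Q) = 17 - 622*Q (T(r, Q) = -622*Q + 17 = 17 - 622*Q)
p = 539913 (p = 17 - 622*(-868) = 17 + 539896 = 539913)
p/(1/(-250772) + s) = 539913/(1/(-250772) + 405372) = 539913/(-1/250772 + 405372) = 539913/(101655947183/250772) = 539913*(250772/101655947183) = 135395062836/101655947183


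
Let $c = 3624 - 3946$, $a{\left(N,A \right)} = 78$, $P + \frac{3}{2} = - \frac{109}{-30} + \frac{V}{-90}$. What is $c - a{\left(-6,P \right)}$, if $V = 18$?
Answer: $-400$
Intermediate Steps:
$P = \frac{29}{15}$ ($P = - \frac{3}{2} + \left(- \frac{109}{-30} + \frac{18}{-90}\right) = - \frac{3}{2} + \left(\left(-109\right) \left(- \frac{1}{30}\right) + 18 \left(- \frac{1}{90}\right)\right) = - \frac{3}{2} + \left(\frac{109}{30} - \frac{1}{5}\right) = - \frac{3}{2} + \frac{103}{30} = \frac{29}{15} \approx 1.9333$)
$c = -322$ ($c = 3624 - 3946 = -322$)
$c - a{\left(-6,P \right)} = -322 - 78 = -400$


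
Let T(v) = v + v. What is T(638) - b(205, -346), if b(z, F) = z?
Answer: 1071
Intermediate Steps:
T(v) = 2*v
T(638) - b(205, -346) = 2*638 - 1*205 = 1276 - 205 = 1071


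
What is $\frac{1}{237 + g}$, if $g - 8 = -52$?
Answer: $\frac{1}{193} \approx 0.0051813$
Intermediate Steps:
$g = -44$ ($g = 8 - 52 = -44$)
$\frac{1}{237 + g} = \frac{1}{237 - 44} = \frac{1}{193}$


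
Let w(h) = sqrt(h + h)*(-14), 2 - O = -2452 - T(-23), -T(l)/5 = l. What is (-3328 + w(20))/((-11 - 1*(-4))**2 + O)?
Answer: -1664/1309 - 2*sqrt(10)/187 ≈ -1.3050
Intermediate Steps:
T(l) = -5*l
O = 2569 (O = 2 - (-2452 - (-5)*(-23)) = 2 - (-2452 - 1*115) = 2 - (-2452 - 115) = 2 - 1*(-2567) = 2 + 2567 = 2569)
w(h) = -14*sqrt(2)*sqrt(h) (w(h) = sqrt(2*h)*(-14) = (sqrt(2)*sqrt(h))*(-14) = -14*sqrt(2)*sqrt(h))
(-3328 + w(20))/((-11 - 1*(-4))**2 + O) = (-3328 - 14*sqrt(2)*sqrt(20))/((-11 - 1*(-4))**2 + 2569) = (-3328 - 14*sqrt(2)*2*sqrt(5))/((-11 + 4)**2 + 2569) = (-3328 - 28*sqrt(10))/((-7)**2 + 2569) = (-3328 - 28*sqrt(10))/(49 + 2569) = (-3328 - 28*sqrt(10))/2618 = (-3328 - 28*sqrt(10))*(1/2618) = -1664/1309 - 2*sqrt(10)/187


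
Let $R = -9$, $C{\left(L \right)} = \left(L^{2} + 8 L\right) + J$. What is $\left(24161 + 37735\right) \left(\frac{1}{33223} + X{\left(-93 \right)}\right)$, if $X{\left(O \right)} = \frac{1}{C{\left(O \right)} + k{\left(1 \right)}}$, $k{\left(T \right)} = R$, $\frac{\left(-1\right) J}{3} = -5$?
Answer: $\frac{848676688}{87609051} \approx 9.6871$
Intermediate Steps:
$J = 15$ ($J = \left(-3\right) \left(-5\right) = 15$)
$C{\left(L \right)} = 15 + L^{2} + 8 L$ ($C{\left(L \right)} = \left(L^{2} + 8 L\right) + 15 = 15 + L^{2} + 8 L$)
$k{\left(T \right)} = -9$
$X{\left(O \right)} = \frac{1}{6 + O^{2} + 8 O}$ ($X{\left(O \right)} = \frac{1}{\left(15 + O^{2} + 8 O\right) - 9} = \frac{1}{6 + O^{2} + 8 O}$)
$\left(24161 + 37735\right) \left(\frac{1}{33223} + X{\left(-93 \right)}\right) = \left(24161 + 37735\right) \left(\frac{1}{33223} + \frac{1}{6 + \left(-93\right)^{2} + 8 \left(-93\right)}\right) = 61896 \left(\frac{1}{33223} + \frac{1}{6 + 8649 - 744}\right) = 61896 \left(\frac{1}{33223} + \frac{1}{7911}\right) = 61896 \cdot \frac{41134}{262827153} = \frac{848676688}{87609051}$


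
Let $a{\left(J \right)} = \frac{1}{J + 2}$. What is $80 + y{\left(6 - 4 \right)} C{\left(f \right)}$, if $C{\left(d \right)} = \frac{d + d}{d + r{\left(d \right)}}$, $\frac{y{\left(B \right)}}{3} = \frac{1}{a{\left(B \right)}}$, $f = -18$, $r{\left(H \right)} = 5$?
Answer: $\frac{1472}{13} \approx 113.23$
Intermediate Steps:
$a{\left(J \right)} = \frac{1}{2 + J}$
$y{\left(B \right)} = 6 + 3 B$ ($y{\left(B \right)} = \frac{3}{\frac{1}{2 + B}} = 3 \left(2 + B\right) = 6 + 3 B$)
$C{\left(d \right)} = \frac{2 d}{5 + d}$ ($C{\left(d \right)} = \frac{d + d}{d + 5} = \frac{2 d}{5 + d}$)
$80 + y{\left(6 - 4 \right)} C{\left(f \right)} = 80 + \left(6 + 3 \left(6 - 4\right)\right) 2 \left(-18\right) \frac{1}{5 - 18} = 80 + \left(6 + 3 \cdot 2\right) 2 \left(-18\right) \frac{1}{-13} = 80 + \left(6 + 6\right) 2 \left(-18\right) \left(- \frac{1}{13}\right) = 80 + 12 \cdot \frac{36}{13} = 80 + \frac{432}{13} = \frac{1472}{13}$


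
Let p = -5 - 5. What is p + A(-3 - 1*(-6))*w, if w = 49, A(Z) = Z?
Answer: 137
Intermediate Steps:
p = -10
p + A(-3 - 1*(-6))*w = -10 + (-3 - 1*(-6))*49 = -10 + (-3 + 6)*49 = -10 + 3*49 = -10 + 147 = 137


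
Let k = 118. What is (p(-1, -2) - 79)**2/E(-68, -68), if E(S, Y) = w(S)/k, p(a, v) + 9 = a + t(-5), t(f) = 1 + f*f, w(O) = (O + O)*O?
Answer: 234171/4624 ≈ 50.643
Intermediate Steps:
w(O) = 2*O**2 (w(O) = (2*O)*O = 2*O**2)
t(f) = 1 + f**2
p(a, v) = 17 + a (p(a, v) = -9 + (a + (1 + (-5)**2)) = -9 + (a + (1 + 25)) = -9 + (a + 26) = -9 + (26 + a) = 17 + a)
E(S, Y) = S**2/59 (E(S, Y) = (2*S**2)/118 = (2*S**2)*(1/118) = S**2/59)
(p(-1, -2) - 79)**2/E(-68, -68) = ((17 - 1) - 79)**2/(((1/59)*(-68)**2)) = (16 - 79)**2/(((1/59)*4624)) = (-63)**2/(4624/59) = 3969*(59/4624) = 234171/4624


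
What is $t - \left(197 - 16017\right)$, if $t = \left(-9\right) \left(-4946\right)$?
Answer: $60334$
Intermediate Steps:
$t = 44514$
$t - \left(197 - 16017\right) = 44514 - \left(197 - 16017\right) = 44514 - -15820 = 44514 + 15820 = 60334$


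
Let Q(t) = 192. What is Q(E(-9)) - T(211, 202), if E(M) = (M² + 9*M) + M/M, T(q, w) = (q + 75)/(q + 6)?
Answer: 41378/217 ≈ 190.68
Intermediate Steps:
T(q, w) = (75 + q)/(6 + q)
E(M) = 1 + M² + 9*M (E(M) = (M² + 9*M) + 1 = 1 + M² + 9*M)
Q(E(-9)) - T(211, 202) = 192 - (75 + 211)/(6 + 211) = 192 - 286/217 = 41378/217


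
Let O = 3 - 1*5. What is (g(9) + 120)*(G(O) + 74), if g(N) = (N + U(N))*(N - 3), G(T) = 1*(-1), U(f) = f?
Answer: 16644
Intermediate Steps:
O = -2 (O = 3 - 5 = -2)
G(T) = -1
g(N) = 2*N*(-3 + N) (g(N) = (N + N)*(N - 3) = (2*N)*(-3 + N) = 2*N*(-3 + N))
(g(9) + 120)*(G(O) + 74) = (2*9*(-3 + 9) + 120)*(-1 + 74) = (2*9*6 + 120)*73 = (108 + 120)*73 = 228*73 = 16644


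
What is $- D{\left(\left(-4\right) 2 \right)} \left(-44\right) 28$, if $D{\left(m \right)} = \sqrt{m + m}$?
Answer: $4928 i \approx 4928.0 i$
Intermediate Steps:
$D{\left(m \right)} = \sqrt{2} \sqrt{m}$ ($D{\left(m \right)} = \sqrt{2 m} = \sqrt{2} \sqrt{m}$)
$- D{\left(\left(-4\right) 2 \right)} \left(-44\right) 28 = - \sqrt{2} \sqrt{\left(-4\right) 2} \left(-44\right) 28 = - \sqrt{2} \sqrt{-8} \left(-44\right) 28 = - \sqrt{2} \cdot 2 i \sqrt{2} \left(-44\right) 28 = - 4 i \left(-44\right) 28 = 176 i 28 = 4928 i$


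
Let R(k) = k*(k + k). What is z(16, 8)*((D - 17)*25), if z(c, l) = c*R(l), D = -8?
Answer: -1280000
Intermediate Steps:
R(k) = 2*k² (R(k) = k*(2*k) = 2*k²)
z(c, l) = 2*c*l² (z(c, l) = c*(2*l²) = 2*c*l²)
z(16, 8)*((D - 17)*25) = (2*16*8²)*((-8 - 17)*25) = (2*16*64)*(-25*25) = 2048*(-625) = -1280000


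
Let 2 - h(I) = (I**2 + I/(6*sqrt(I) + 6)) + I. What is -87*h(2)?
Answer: 319 + 29*sqrt(2) ≈ 360.01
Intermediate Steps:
h(I) = 2 - I - I**2 - I/(6 + 6*sqrt(I)) (h(I) = 2 - ((I**2 + I/(6*sqrt(I) + 6)) + I) = 2 - ((I**2 + I/(6 + 6*sqrt(I))) + I) = 2 - (I + I**2 + I/(6 + 6*sqrt(I))) = 2 + (-I - I**2 - I/(6 + 6*sqrt(I))) = 2 - I - I**2 - I/(6 + 6*sqrt(I)))
-87*h(2) = -87*(2 - 1*2**2 - 2**(3/2) - 2**(5/2) + 2*sqrt(2) - 7/6*2)/(1 + sqrt(2)) = -87*(2 - 1*4 - 2*sqrt(2) - 4*sqrt(2) + 2*sqrt(2) - 7/3)/(1 + sqrt(2)) = -87*(2 - 4 - 2*sqrt(2) - 4*sqrt(2) + 2*sqrt(2) - 7/3)/(1 + sqrt(2)) = -87*(-13/3 - 4*sqrt(2))/(1 + sqrt(2))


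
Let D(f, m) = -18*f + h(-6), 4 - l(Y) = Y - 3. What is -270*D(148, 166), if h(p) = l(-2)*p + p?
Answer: 735480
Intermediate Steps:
l(Y) = 7 - Y (l(Y) = 4 - (Y - 3) = 4 - (-3 + Y) = 4 + (3 - Y) = 7 - Y)
h(p) = 10*p (h(p) = (7 - 1*(-2))*p + p = (7 + 2)*p + p = 9*p + p = 10*p)
D(f, m) = -60 - 18*f (D(f, m) = -18*f + 10*(-6) = -18*f - 60 = -60 - 18*f)
-270*D(148, 166) = -270*(-60 - 18*148) = -270*(-60 - 2664) = -270*(-2724) = 735480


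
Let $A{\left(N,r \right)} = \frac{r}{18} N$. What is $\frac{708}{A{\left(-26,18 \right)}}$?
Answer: $- \frac{354}{13} \approx -27.231$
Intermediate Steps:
$A{\left(N,r \right)} = \frac{N r}{18}$ ($A{\left(N,r \right)} = r \frac{1}{18} N = \frac{r}{18} N = \frac{N r}{18}$)
$\frac{708}{A{\left(-26,18 \right)}} = \frac{708}{\frac{1}{18} \left(-26\right) 18} = \frac{708}{-26} = 708 \left(- \frac{1}{26}\right) = - \frac{354}{13}$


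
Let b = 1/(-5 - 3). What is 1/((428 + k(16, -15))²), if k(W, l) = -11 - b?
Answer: 64/11135569 ≈ 5.7474e-6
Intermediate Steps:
b = -⅛ (b = 1/(-8) = -⅛ ≈ -0.12500)
k(W, l) = -87/8 (k(W, l) = -11 - 1*(-⅛) = -11 + ⅛ = -87/8)
1/((428 + k(16, -15))²) = 1/((428 - 87/8)²) = 1/((3337/8)²) = 1/(11135569/64) = 64/11135569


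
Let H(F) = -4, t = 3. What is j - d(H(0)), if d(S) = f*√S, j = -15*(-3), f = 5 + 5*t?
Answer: 45 - 40*I ≈ 45.0 - 40.0*I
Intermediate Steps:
f = 20 (f = 5 + 5*3 = 5 + 15 = 20)
j = 45
d(S) = 20*√S
j - d(H(0)) = 45 - 20*√(-4) = 45 - 20*2*I = 45 - 40*I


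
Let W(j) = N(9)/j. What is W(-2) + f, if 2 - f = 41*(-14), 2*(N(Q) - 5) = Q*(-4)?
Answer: 1165/2 ≈ 582.50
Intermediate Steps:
N(Q) = 5 - 2*Q (N(Q) = 5 + (Q*(-4))/2 = 5 + (-4*Q)/2 = 5 - 2*Q)
f = 576 (f = 2 - 41*(-14) = 2 - 1*(-574) = 2 + 574 = 576)
W(j) = -13/j (W(j) = (5 - 2*9)/j = (5 - 18)/j = -13/j)
W(-2) + f = -13/(-2) + 576 = -13*(-½) + 576 = 13/2 + 576 = 1165/2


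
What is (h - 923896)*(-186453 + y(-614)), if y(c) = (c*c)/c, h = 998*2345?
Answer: -264964317738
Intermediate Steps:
h = 2340310
y(c) = c (y(c) = c²/c = c)
(h - 923896)*(-186453 + y(-614)) = (2340310 - 923896)*(-186453 - 614) = 1416414*(-187067) = -264964317738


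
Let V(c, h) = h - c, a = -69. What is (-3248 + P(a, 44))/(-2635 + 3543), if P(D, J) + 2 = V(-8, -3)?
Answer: -3245/908 ≈ -3.5738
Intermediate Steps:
P(D, J) = 3 (P(D, J) = -2 + (-3 - 1*(-8)) = -2 + (-3 + 8) = -2 + 5 = 3)
(-3248 + P(a, 44))/(-2635 + 3543) = (-3248 + 3)/(-2635 + 3543) = -3245/908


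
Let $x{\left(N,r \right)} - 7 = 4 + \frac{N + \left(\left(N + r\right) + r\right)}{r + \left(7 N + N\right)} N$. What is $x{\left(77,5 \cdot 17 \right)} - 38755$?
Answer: $- \frac{27134596}{701} \approx -38708.0$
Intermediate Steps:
$x{\left(N,r \right)} = 11 + \frac{N \left(2 N + 2 r\right)}{r + 8 N}$ ($x{\left(N,r \right)} = 7 + \left(4 + \frac{N + \left(\left(N + r\right) + r\right)}{r + \left(7 N + N\right)} N\right) = 7 + \left(4 + \frac{N + \left(N + 2 r\right)}{r + 8 N} N\right) = 7 + \left(4 + \frac{2 N + 2 r}{r + 8 N} N\right) = 7 + \left(4 + \frac{N \left(2 N + 2 r\right)}{r + 8 N}\right) = 11 + \frac{N \left(2 N + 2 r\right)}{r + 8 N}$)
$x{\left(77,5 \cdot 17 \right)} - 38755 = \frac{2 \cdot 77^{2} + 11 \cdot 5 \cdot 17 + 88 \cdot 77 + 2 \cdot 77 \cdot 5 \cdot 17}{5 \cdot 17 + 8 \cdot 77} - 38755 = \frac{2 \cdot 5929 + 11 \cdot 85 + 6776 + 2 \cdot 77 \cdot 85}{85 + 616} - 38755 = \frac{11858 + 935 + 6776 + 13090}{701} - 38755 = \frac{1}{701} \cdot 32659 - 38755 = \frac{32659}{701} - 38755 = - \frac{27134596}{701}$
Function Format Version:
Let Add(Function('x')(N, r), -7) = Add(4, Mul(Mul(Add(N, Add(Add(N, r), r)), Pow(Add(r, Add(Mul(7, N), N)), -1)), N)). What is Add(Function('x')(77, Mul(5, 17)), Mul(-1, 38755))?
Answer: Rational(-27134596, 701) ≈ -38708.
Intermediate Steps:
Function('x')(N, r) = Add(11, Mul(N, Pow(Add(r, Mul(8, N)), -1), Add(Mul(2, N), Mul(2, r)))) (Function('x')(N, r) = Add(7, Add(4, Mul(Mul(Add(N, Add(Add(N, r), r)), Pow(Add(r, Add(Mul(7, N), N)), -1)), N))) = Add(7, Add(4, Mul(Mul(Add(N, Add(N, Mul(2, r))), Pow(Add(r, Mul(8, N)), -1)), N))) = Add(7, Add(4, Mul(Mul(Add(Mul(2, N), Mul(2, r)), Pow(Add(r, Mul(8, N)), -1)), N))) = Add(7, Add(4, Mul(Mul(Pow(Add(r, Mul(8, N)), -1), Add(Mul(2, N), Mul(2, r))), N))) = Add(7, Add(4, Mul(N, Pow(Add(r, Mul(8, N)), -1), Add(Mul(2, N), Mul(2, r))))) = Add(11, Mul(N, Pow(Add(r, Mul(8, N)), -1), Add(Mul(2, N), Mul(2, r)))))
Add(Function('x')(77, Mul(5, 17)), Mul(-1, 38755)) = Add(Mul(Pow(Add(Mul(5, 17), Mul(8, 77)), -1), Add(Mul(2, Pow(77, 2)), Mul(11, Mul(5, 17)), Mul(88, 77), Mul(2, 77, Mul(5, 17)))), Mul(-1, 38755)) = Add(Mul(Pow(Add(85, 616), -1), Add(Mul(2, 5929), Mul(11, 85), 6776, Mul(2, 77, 85))), -38755) = Add(Mul(Pow(701, -1), Add(11858, 935, 6776, 13090)), -38755) = Add(Mul(Rational(1, 701), 32659), -38755) = Add(Rational(32659, 701), -38755) = Rational(-27134596, 701)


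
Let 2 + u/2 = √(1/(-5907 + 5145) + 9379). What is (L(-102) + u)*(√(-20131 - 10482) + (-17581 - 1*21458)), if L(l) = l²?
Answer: -11*(3549 - I*√253)*(3962400 + 7*√111139986)/381 ≈ -4.1357e+8 + 1.8535e+6*I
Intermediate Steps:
u = -4 + 7*√111139986/381 (u = -4 + 2*√(1/(-5907 + 5145) + 9379) = -4 + 2*√(1/(-762) + 9379) = -4 + 2*√(-1/762 + 9379) = -4 + 2*√(7146797/762) = -4 + 2*(7*√111139986/762) = -4 + 7*√111139986/381 ≈ 189.69)
(L(-102) + u)*(√(-20131 - 10482) + (-17581 - 1*21458)) = ((-102)² + (-4 + 7*√111139986/381))*(√(-20131 - 10482) + (-17581 - 1*21458)) = (10404 + (-4 + 7*√111139986/381))*(√(-30613) + (-17581 - 21458)) = (10400 + 7*√111139986/381)*(11*I*√253 - 39039) = (10400 + 7*√111139986/381)*(-39039 + 11*I*√253) = (-39039 + 11*I*√253)*(10400 + 7*√111139986/381)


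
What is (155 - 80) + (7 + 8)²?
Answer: 300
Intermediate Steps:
(155 - 80) + (7 + 8)² = 75 + 15² = 75 + 225 = 300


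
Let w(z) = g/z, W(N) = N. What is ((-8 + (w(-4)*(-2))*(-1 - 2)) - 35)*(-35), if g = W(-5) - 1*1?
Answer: 1190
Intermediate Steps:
g = -6 (g = -5 - 1*1 = -5 - 1 = -6)
w(z) = -6/z
((-8 + (w(-4)*(-2))*(-1 - 2)) - 35)*(-35) = ((-8 + (-6/(-4)*(-2))*(-1 - 2)) - 35)*(-35) = ((-8 + (-6*(-1/4)*(-2))*(-3)) - 35)*(-35) = ((-8 + ((3/2)*(-2))*(-3)) - 35)*(-35) = ((-8 - 3*(-3)) - 35)*(-35) = ((-8 + 9) - 35)*(-35) = (1 - 35)*(-35) = -34*(-35) = 1190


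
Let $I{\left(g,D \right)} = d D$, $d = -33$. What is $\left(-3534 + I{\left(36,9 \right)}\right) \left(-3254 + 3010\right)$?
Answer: $934764$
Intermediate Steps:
$I{\left(g,D \right)} = - 33 D$
$\left(-3534 + I{\left(36,9 \right)}\right) \left(-3254 + 3010\right) = \left(-3534 - 297\right) \left(-3254 + 3010\right) = \left(-3534 - 297\right) \left(-244\right) = \left(-3831\right) \left(-244\right) = 934764$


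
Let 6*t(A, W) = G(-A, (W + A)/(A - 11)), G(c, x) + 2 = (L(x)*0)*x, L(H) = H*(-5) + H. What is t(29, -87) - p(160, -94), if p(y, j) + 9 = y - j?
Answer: -736/3 ≈ -245.33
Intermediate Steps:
L(H) = -4*H (L(H) = -5*H + H = -4*H)
G(c, x) = -2 (G(c, x) = -2 + (-4*x*0)*x = -2 + 0*x = -2 + 0 = -2)
t(A, W) = -⅓ (t(A, W) = (⅙)*(-2) = -⅓)
p(y, j) = -9 + y - j (p(y, j) = -9 + (y - j) = -9 + y - j)
t(29, -87) - p(160, -94) = -⅓ - (-9 + 160 - 1*(-94)) = -⅓ - (-9 + 160 + 94) = -⅓ - 1*245 = -⅓ - 245 = -736/3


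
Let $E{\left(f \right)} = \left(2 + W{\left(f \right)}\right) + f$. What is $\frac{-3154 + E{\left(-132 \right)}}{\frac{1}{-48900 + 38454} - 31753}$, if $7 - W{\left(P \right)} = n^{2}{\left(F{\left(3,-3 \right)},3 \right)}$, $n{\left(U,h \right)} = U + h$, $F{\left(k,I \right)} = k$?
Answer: $\frac{34607598}{331691839} \approx 0.10434$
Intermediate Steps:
$W{\left(P \right)} = -29$ ($W{\left(P \right)} = 7 - \left(3 + 3\right)^{2} = 7 - 6^{2} = 7 - 36 = -29$)
$E{\left(f \right)} = -27 + f$ ($E{\left(f \right)} = \left(2 - 29\right) + f = -27 + f$)
$\frac{-3154 + E{\left(-132 \right)}}{\frac{1}{-48900 + 38454} - 31753} = \frac{-3154 - 159}{\frac{1}{-48900 + 38454} - 31753} = \frac{-3154 - 159}{\frac{1}{-10446} - 31753} = - \frac{3313}{- \frac{1}{10446} - 31753} = - \frac{3313}{- \frac{331691839}{10446}} = \left(-3313\right) \left(- \frac{10446}{331691839}\right) = \frac{34607598}{331691839}$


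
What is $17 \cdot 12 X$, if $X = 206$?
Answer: $42024$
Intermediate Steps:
$17 \cdot 12 X = 17 \cdot 12 \cdot 206 = 204 \cdot 206 = 42024$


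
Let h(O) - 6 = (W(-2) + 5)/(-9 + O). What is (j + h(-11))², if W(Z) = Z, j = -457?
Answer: 81414529/400 ≈ 2.0354e+5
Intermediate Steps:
h(O) = 6 + 3/(-9 + O) (h(O) = 6 + (-2 + 5)/(-9 + O) = 6 + 3/(-9 + O))
(j + h(-11))² = (-457 + 3*(-17 + 2*(-11))/(-9 - 11))² = (-457 + 3*(-17 - 22)/(-20))² = (-457 + 3*(-1/20)*(-39))² = (-457 + 117/20)² = (-9023/20)² = 81414529/400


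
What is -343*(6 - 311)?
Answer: 104615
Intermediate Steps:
-343*(6 - 311) = -343*(-305) = 104615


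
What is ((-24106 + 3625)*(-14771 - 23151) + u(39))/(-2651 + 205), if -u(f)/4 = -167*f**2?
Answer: -388848255/1223 ≈ -3.1795e+5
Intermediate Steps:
u(f) = 668*f**2 (u(f) = -(-668)*f**2 = 668*f**2)
((-24106 + 3625)*(-14771 - 23151) + u(39))/(-2651 + 205) = ((-24106 + 3625)*(-14771 - 23151) + 668*39**2)/(-2651 + 205) = (-20481*(-37922) + 668*1521)/(-2446) = (776680482 + 1016028)*(-1/2446) = 777696510*(-1/2446) = -388848255/1223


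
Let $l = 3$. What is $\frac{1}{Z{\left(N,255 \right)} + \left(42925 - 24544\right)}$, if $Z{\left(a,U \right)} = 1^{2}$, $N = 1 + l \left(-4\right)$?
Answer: $\frac{1}{18382} \approx 5.4401 \cdot 10^{-5}$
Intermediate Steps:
$N = -11$ ($N = 1 + 3 \left(-4\right) = 1 - 12 = -11$)
$Z{\left(a,U \right)} = 1$
$\frac{1}{Z{\left(N,255 \right)} + \left(42925 - 24544\right)} = \frac{1}{1 + \left(42925 - 24544\right)} = \frac{1}{1 + 18381} = \frac{1}{18382}$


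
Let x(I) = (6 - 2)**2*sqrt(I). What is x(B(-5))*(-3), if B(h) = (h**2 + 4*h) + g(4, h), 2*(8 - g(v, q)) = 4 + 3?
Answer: -24*sqrt(38) ≈ -147.95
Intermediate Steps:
g(v, q) = 9/2 (g(v, q) = 8 - (4 + 3)/2 = 8 - 1/2*7 = 8 - 7/2 = 9/2)
B(h) = 9/2 + h**2 + 4*h (B(h) = (h**2 + 4*h) + 9/2 = 9/2 + h**2 + 4*h)
x(I) = 16*sqrt(I) (x(I) = 4**2*sqrt(I) = 16*sqrt(I))
x(B(-5))*(-3) = (16*sqrt(9/2 + (-5)**2 + 4*(-5)))*(-3) = (16*sqrt(9/2 + 25 - 20))*(-3) = (16*sqrt(19/2))*(-3) = (16*(sqrt(38)/2))*(-3) = (8*sqrt(38))*(-3) = -24*sqrt(38)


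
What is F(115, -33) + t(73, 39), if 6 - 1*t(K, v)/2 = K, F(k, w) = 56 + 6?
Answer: -72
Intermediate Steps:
F(k, w) = 62
t(K, v) = 12 - 2*K
F(115, -33) + t(73, 39) = 62 + (12 - 2*73) = 62 + (12 - 146) = 62 - 134 = -72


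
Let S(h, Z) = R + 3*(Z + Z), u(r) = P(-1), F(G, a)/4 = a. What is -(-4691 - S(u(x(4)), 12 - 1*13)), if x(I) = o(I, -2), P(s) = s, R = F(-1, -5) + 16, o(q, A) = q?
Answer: 4681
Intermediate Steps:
F(G, a) = 4*a
R = -4 (R = 4*(-5) + 16 = -20 + 16 = -4)
x(I) = I
u(r) = -1
S(h, Z) = -4 + 6*Z (S(h, Z) = -4 + 3*(Z + Z) = -4 + 3*(2*Z) = -4 + 6*Z)
-(-4691 - S(u(x(4)), 12 - 1*13)) = -(-4691 - (-4 + 6*(12 - 1*13))) = -(-4691 - (-4 + 6*(12 - 13))) = -(-4691 - (-4 + 6*(-1))) = -(-4691 - (-4 - 6)) = -(-4691 - 1*(-10)) = -(-4691 + 10) = -1*(-4681) = 4681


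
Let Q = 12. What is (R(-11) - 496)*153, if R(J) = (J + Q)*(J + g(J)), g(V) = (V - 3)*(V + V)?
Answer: -30447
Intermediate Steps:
g(V) = 2*V*(-3 + V) (g(V) = (-3 + V)*(2*V) = 2*V*(-3 + V))
R(J) = (12 + J)*(J + 2*J*(-3 + J)) (R(J) = (J + 12)*(J + 2*J*(-3 + J)) = (12 + J)*(J + 2*J*(-3 + J)))
(R(-11) - 496)*153 = (-11*(-60 + 2*(-11)**2 + 19*(-11)) - 496)*153 = (-11*(-60 + 2*121 - 209) - 496)*153 = (-11*(-60 + 242 - 209) - 496)*153 = (-11*(-27) - 496)*153 = (297 - 496)*153 = -199*153 = -30447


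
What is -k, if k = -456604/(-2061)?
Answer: -456604/2061 ≈ -221.54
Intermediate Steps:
k = 456604/2061 (k = -456604*(-1)/2061 = -422*(-1082/2061) = 456604/2061 ≈ 221.54)
-k = -1*456604/2061 = -456604/2061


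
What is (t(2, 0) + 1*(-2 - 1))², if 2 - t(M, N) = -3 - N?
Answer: 4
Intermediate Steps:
t(M, N) = 5 + N (t(M, N) = 2 - (-3 - N) = 2 + (3 + N) = 5 + N)
(t(2, 0) + 1*(-2 - 1))² = ((5 + 0) + 1*(-2 - 1))² = (5 + 1*(-3))² = (5 - 3)² = 2² = 4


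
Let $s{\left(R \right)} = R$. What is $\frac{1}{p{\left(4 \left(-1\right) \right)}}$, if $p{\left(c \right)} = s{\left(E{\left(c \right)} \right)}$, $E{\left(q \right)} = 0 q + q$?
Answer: $- \frac{1}{4} \approx -0.25$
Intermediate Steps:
$E{\left(q \right)} = q$ ($E{\left(q \right)} = 0 + q = q$)
$p{\left(c \right)} = c$
$\frac{1}{p{\left(4 \left(-1\right) \right)}} = \frac{1}{4 \left(-1\right)} = \frac{1}{-4} = - \frac{1}{4}$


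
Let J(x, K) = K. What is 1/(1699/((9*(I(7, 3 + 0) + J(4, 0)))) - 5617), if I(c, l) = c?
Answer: -63/352172 ≈ -0.00017889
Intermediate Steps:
1/(1699/((9*(I(7, 3 + 0) + J(4, 0)))) - 5617) = 1/(1699/((9*(7 + 0))) - 5617) = 1/(1699/((9*7)) - 5617) = 1/(1699/63 - 5617) = 1/(-352172/63) = -63/352172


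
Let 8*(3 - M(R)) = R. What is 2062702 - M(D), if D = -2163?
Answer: 16499429/8 ≈ 2.0624e+6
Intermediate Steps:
M(R) = 3 - R/8
2062702 - M(D) = 2062702 - (3 - 1/8*(-2163)) = 2062702 - (3 + 2163/8) = 2062702 - 1*2187/8 = 2062702 - 2187/8 = 16499429/8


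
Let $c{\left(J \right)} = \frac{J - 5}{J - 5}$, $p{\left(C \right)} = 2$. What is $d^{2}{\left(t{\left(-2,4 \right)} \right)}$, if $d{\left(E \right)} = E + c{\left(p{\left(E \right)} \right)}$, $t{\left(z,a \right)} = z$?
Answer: $1$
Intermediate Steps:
$c{\left(J \right)} = 1$ ($c{\left(J \right)} = \frac{-5 + J}{-5 + J} = 1$)
$d{\left(E \right)} = 1 + E$ ($d{\left(E \right)} = E + 1 = 1 + E$)
$d^{2}{\left(t{\left(-2,4 \right)} \right)} = \left(1 - 2\right)^{2} = \left(-1\right)^{2} = 1$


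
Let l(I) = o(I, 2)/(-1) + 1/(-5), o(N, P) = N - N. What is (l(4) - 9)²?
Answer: 2116/25 ≈ 84.640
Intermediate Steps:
o(N, P) = 0
l(I) = -⅕ (l(I) = 0/(-1) + 1/(-5) = 0*(-1) + 1*(-⅕) = 0 - ⅕ = -⅕)
(l(4) - 9)² = (-⅕ - 9)² = (-46/5)² = 2116/25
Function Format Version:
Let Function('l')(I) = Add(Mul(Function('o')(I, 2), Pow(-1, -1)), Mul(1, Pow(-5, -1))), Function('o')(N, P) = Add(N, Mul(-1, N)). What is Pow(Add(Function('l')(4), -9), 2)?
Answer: Rational(2116, 25) ≈ 84.640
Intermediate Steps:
Function('o')(N, P) = 0
Function('l')(I) = Rational(-1, 5) (Function('l')(I) = Add(Mul(0, Pow(-1, -1)), Mul(1, Pow(-5, -1))) = Add(Mul(0, -1), Mul(1, Rational(-1, 5))) = Add(0, Rational(-1, 5)) = Rational(-1, 5))
Pow(Add(Function('l')(4), -9), 2) = Pow(Add(Rational(-1, 5), -9), 2) = Pow(Rational(-46, 5), 2) = Rational(2116, 25)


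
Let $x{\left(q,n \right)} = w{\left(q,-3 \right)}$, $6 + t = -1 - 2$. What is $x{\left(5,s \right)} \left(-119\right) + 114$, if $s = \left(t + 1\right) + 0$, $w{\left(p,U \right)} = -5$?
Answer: $709$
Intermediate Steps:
$t = -9$ ($t = -6 - 3 = -9$)
$s = -8$ ($s = \left(-9 + 1\right) + 0 = -8 + 0 = -8$)
$x{\left(q,n \right)} = -5$
$x{\left(5,s \right)} \left(-119\right) + 114 = \left(-5\right) \left(-119\right) + 114 = 595 + 114 = 709$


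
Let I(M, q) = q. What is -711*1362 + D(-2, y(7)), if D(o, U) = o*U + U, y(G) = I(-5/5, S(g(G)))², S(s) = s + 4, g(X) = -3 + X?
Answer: -968446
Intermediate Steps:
S(s) = 4 + s
y(G) = (1 + G)² (y(G) = (4 + (-3 + G))² = (1 + G)²)
D(o, U) = U + U*o (D(o, U) = U*o + U = U + U*o)
-711*1362 + D(-2, y(7)) = -711*1362 + (1 + 7)²*(1 - 2) = -968382 + 8²*(-1) = -968382 + 64*(-1) = -968382 - 64 = -968446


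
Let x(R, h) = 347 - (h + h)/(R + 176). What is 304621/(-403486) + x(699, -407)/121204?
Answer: -16091643174573/21395551250500 ≈ -0.75210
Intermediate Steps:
x(R, h) = 347 - 2*h/(176 + R)
304621/(-403486) + x(699, -407)/121204 = 304621/(-403486) + ((61072 - 2*(-407) + 347*699)/(176 + 699))/121204 = 304621*(-1/403486) + ((61072 + 814 + 242553)/875)*(1/121204) = -304621/403486 + ((1/875)*304439)*(1/121204) = -304621/403486 + (304439/875)*(1/121204) = -304621/403486 + 304439/106053500 = -16091643174573/21395551250500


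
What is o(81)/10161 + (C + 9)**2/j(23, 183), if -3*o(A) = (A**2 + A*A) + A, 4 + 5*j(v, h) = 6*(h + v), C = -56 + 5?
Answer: 334119/49676 ≈ 6.7260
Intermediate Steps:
C = -51
j(v, h) = -4/5 + 6*h/5 + 6*v/5 (j(v, h) = -4/5 + (6*(h + v))/5 = -4/5 + (6*h + 6*v)/5 = -4/5 + (6*h/5 + 6*v/5) = -4/5 + 6*h/5 + 6*v/5)
o(A) = -2*A**2/3 - A/3 (o(A) = -((A**2 + A*A) + A)/3 = -((A**2 + A**2) + A)/3 = -(2*A**2 + A)/3 = -(A + 2*A**2)/3 = -2*A**2/3 - A/3)
o(81)/10161 + (C + 9)**2/j(23, 183) = -1/3*81*(1 + 2*81)/10161 + (-51 + 9)**2/(-4/5 + (6/5)*183 + (6/5)*23) = -1/3*81*(1 + 162)*(1/10161) + (-42)**2/(-4/5 + 1098/5 + 138/5) = -1/3*81*163*(1/10161) + 1764/(1232/5) = -4401*1/10161 + 1764*(5/1232) = -489/1129 + 315/44 = 334119/49676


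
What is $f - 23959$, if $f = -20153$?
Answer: $-44112$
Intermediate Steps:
$f - 23959 = -20153 - 23959 = -44112$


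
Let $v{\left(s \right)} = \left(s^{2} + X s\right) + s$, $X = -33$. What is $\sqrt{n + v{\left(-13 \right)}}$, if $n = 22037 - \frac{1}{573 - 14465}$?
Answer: $\frac{5 \sqrt{43657669489}}{6946} \approx 150.41$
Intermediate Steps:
$v{\left(s \right)} = s^{2} - 32 s$ ($v{\left(s \right)} = \left(s^{2} - 33 s\right) + s = s^{2} - 32 s$)
$n = \frac{306138005}{13892}$ ($n = 22037 - \frac{1}{-13892} = 22037 - - \frac{1}{13892} = 22037 + \frac{1}{13892} = \frac{306138005}{13892} \approx 22037.0$)
$\sqrt{n + v{\left(-13 \right)}} = \sqrt{\frac{306138005}{13892} - 13 \left(-32 - 13\right)} = \sqrt{\frac{306138005}{13892} - -585} = \sqrt{\frac{306138005}{13892} + 585} = \sqrt{\frac{314264825}{13892}} = \frac{5 \sqrt{43657669489}}{6946}$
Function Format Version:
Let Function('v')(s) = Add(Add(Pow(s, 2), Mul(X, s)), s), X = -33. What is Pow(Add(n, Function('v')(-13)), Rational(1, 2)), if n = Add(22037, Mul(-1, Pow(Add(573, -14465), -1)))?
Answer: Mul(Rational(5, 6946), Pow(43657669489, Rational(1, 2))) ≈ 150.41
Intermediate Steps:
Function('v')(s) = Add(Pow(s, 2), Mul(-32, s)) (Function('v')(s) = Add(Add(Pow(s, 2), Mul(-33, s)), s) = Add(Pow(s, 2), Mul(-32, s)))
n = Rational(306138005, 13892) (n = Add(22037, Mul(-1, Pow(-13892, -1))) = Add(22037, Mul(-1, Rational(-1, 13892))) = Add(22037, Rational(1, 13892)) = Rational(306138005, 13892) ≈ 22037.)
Pow(Add(n, Function('v')(-13)), Rational(1, 2)) = Pow(Add(Rational(306138005, 13892), Mul(-13, Add(-32, -13))), Rational(1, 2)) = Pow(Add(Rational(306138005, 13892), Mul(-13, -45)), Rational(1, 2)) = Pow(Add(Rational(306138005, 13892), 585), Rational(1, 2)) = Pow(Rational(314264825, 13892), Rational(1, 2)) = Mul(Rational(5, 6946), Pow(43657669489, Rational(1, 2)))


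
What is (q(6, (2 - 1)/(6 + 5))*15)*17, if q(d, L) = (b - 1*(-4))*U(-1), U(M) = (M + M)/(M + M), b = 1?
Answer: 1275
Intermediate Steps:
U(M) = 1 (U(M) = (2*M)/((2*M)) = (2*M)*(1/(2*M)) = 1)
q(d, L) = 5 (q(d, L) = (1 - 1*(-4))*1 = (1 + 4)*1 = 5*1 = 5)
(q(6, (2 - 1)/(6 + 5))*15)*17 = (5*15)*17 = 75*17 = 1275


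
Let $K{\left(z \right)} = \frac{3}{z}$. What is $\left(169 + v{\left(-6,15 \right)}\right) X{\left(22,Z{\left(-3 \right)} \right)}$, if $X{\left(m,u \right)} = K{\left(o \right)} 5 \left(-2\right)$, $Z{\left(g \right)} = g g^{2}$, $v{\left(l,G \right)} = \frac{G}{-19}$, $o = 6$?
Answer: $- \frac{15980}{19} \approx -841.05$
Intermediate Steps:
$v{\left(l,G \right)} = - \frac{G}{19}$ ($v{\left(l,G \right)} = G \left(- \frac{1}{19}\right) = - \frac{G}{19}$)
$Z{\left(g \right)} = g^{3}$
$X{\left(m,u \right)} = -5$ ($X{\left(m,u \right)} = \frac{3}{6} \cdot 5 \left(-2\right) = 3 \cdot \frac{1}{6} \cdot 5 \left(-2\right) = \frac{1}{2} \cdot 5 \left(-2\right) = \frac{5}{2} \left(-2\right) = -5$)
$\left(169 + v{\left(-6,15 \right)}\right) X{\left(22,Z{\left(-3 \right)} \right)} = \left(169 - \frac{15}{19}\right) \left(-5\right) = \frac{3196}{19} \left(-5\right) = - \frac{15980}{19}$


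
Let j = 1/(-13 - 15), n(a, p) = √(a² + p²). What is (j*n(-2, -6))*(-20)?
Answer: 10*√10/7 ≈ 4.5175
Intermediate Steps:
j = -1/28 (j = 1/(-28) = -1/28 ≈ -0.035714)
(j*n(-2, -6))*(-20) = -√((-2)² + (-6)²)/28*(-20) = -√(4 + 36)/28*(-20) = -√10/14*(-20) = 10*√10/7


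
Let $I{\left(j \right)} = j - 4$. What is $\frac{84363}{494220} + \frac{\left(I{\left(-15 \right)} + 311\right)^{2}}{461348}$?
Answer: $\frac{6754989617}{19000617380} \approx 0.35551$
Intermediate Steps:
$I{\left(j \right)} = -4 + j$
$\frac{84363}{494220} + \frac{\left(I{\left(-15 \right)} + 311\right)^{2}}{461348} = \frac{84363}{494220} + \frac{\left(\left(-4 - 15\right) + 311\right)^{2}}{461348} = 84363 \cdot \frac{1}{494220} + \left(-19 + 311\right)^{2} \cdot \frac{1}{461348} = \frac{28121}{164740} + 292^{2} \cdot \frac{1}{461348} = \frac{28121}{164740} + 85264 \cdot \frac{1}{461348} = \frac{28121}{164740} + \frac{21316}{115337} = \frac{6754989617}{19000617380}$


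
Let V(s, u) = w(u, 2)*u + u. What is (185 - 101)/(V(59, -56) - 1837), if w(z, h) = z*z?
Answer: -84/177509 ≈ -0.00047322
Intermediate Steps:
w(z, h) = z²
V(s, u) = u + u³ (V(s, u) = u²*u + u = u³ + u = u + u³)
(185 - 101)/(V(59, -56) - 1837) = (185 - 101)/((-56 + (-56)³) - 1837) = 84/((-56 - 175616) - 1837) = 84/(-175672 - 1837) = 84/(-177509) = 84*(-1/177509) = -84/177509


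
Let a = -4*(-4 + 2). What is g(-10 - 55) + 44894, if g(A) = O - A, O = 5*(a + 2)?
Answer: 45009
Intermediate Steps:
a = 8 (a = -4*(-2) = 8)
O = 50 (O = 5*(8 + 2) = 5*10 = 50)
g(A) = 50 - A
g(-10 - 55) + 44894 = (50 - (-10 - 55)) + 44894 = (50 - 1*(-65)) + 44894 = (50 + 65) + 44894 = 115 + 44894 = 45009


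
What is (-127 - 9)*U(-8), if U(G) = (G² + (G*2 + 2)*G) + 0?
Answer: -23936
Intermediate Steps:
U(G) = G² + G*(2 + 2*G) (U(G) = (G² + (2*G + 2)*G) + 0 = (G² + (2 + 2*G)*G) + 0 = (G² + G*(2 + 2*G)) + 0 = G² + G*(2 + 2*G))
(-127 - 9)*U(-8) = (-127 - 9)*(-8*(2 + 3*(-8))) = -(-1088)*(2 - 24) = -(-1088)*(-22) = -136*176 = -23936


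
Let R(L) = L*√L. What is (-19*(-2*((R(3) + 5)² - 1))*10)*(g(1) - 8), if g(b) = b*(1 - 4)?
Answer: -213180 - 125400*√3 ≈ -4.3038e+5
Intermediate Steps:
g(b) = -3*b (g(b) = b*(-3) = -3*b)
R(L) = L^(3/2)
(-19*(-2*((R(3) + 5)² - 1))*10)*(g(1) - 8) = (-19*(-2*((3^(3/2) + 5)² - 1))*10)*(-3*1 - 8) = (-19*(-2*((3*√3 + 5)² - 1))*10)*(-3 - 8) = -19*(-2*((5 + 3*√3)² - 1))*10*(-11) = -19*(-2*(-1 + (5 + 3*√3)²))*10*(-11) = -19*(2 - 2*(5 + 3*√3)²)*10*(-11) = -19*(20 - 20*(5 + 3*√3)²)*(-11) = (-380 + 380*(5 + 3*√3)²)*(-11) = 4180 - 4180*(5 + 3*√3)²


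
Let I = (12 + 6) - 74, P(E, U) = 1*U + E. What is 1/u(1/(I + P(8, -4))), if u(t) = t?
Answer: -52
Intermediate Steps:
P(E, U) = E + U (P(E, U) = U + E = E + U)
I = -56 (I = 18 - 74 = -56)
1/u(1/(I + P(8, -4))) = 1/(1/(-56 + (8 - 4))) = 1/(1/(-56 + 4)) = 1/(1/(-52)) = 1/(-1/52) = -52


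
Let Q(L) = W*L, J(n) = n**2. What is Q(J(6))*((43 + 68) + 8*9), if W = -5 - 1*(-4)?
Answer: -6588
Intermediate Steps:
W = -1 (W = -5 + 4 = -1)
Q(L) = -L
Q(J(6))*((43 + 68) + 8*9) = (-1*6**2)*((43 + 68) + 8*9) = (-1*36)*(111 + 72) = -36*183 = -6588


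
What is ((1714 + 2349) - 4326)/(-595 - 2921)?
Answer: 263/3516 ≈ 0.074801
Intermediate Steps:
((1714 + 2349) - 4326)/(-595 - 2921) = (4063 - 4326)/(-3516) = -263*(-1/3516) = 263/3516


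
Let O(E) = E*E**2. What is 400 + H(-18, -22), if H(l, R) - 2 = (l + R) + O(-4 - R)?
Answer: 6194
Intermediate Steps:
O(E) = E**3
H(l, R) = 2 + R + l + (-4 - R)**3 (H(l, R) = 2 + ((l + R) + (-4 - R)**3) = 2 + ((R + l) + (-4 - R)**3) = 2 + (R + l + (-4 - R)**3) = 2 + R + l + (-4 - R)**3)
400 + H(-18, -22) = 400 + (2 - 22 - 18 - (4 - 22)**3) = 400 + (2 - 22 - 18 - 1*(-18)**3) = 400 + (2 - 22 - 18 - 1*(-5832)) = 400 + (2 - 22 - 18 + 5832) = 400 + 5794 = 6194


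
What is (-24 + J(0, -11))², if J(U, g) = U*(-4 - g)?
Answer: 576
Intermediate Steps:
(-24 + J(0, -11))² = (-24 - 1*0*(4 - 11))² = (-24 - 1*0*(-7))² = (-24 + 0)² = (-24)² = 576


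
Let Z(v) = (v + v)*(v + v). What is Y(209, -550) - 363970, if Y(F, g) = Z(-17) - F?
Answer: -363023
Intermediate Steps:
Z(v) = 4*v**2 (Z(v) = (2*v)*(2*v) = 4*v**2)
Y(F, g) = 1156 - F (Y(F, g) = 4*(-17)**2 - F = 4*289 - F = 1156 - F)
Y(209, -550) - 363970 = (1156 - 1*209) - 363970 = (1156 - 209) - 363970 = 947 - 363970 = -363023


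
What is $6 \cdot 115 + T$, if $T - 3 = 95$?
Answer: $788$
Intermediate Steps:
$T = 98$ ($T = 3 + 95 = 98$)
$6 \cdot 115 + T = 6 \cdot 115 + 98 = 690 + 98 = 788$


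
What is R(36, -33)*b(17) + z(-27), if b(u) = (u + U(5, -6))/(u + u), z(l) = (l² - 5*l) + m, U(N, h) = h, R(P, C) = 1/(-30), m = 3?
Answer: 884329/1020 ≈ 866.99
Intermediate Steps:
R(P, C) = -1/30
z(l) = 3 + l² - 5*l (z(l) = (l² - 5*l) + 3 = 3 + l² - 5*l)
b(u) = (-6 + u)/(2*u) (b(u) = (u - 6)/(u + u) = (-6 + u)/((2*u)) = (-6 + u)*(1/(2*u)) = (-6 + u)/(2*u))
R(36, -33)*b(17) + z(-27) = -(-6 + 17)/(60*17) + (3 + (-27)² - 5*(-27)) = -11/(60*17) + (3 + 729 + 135) = -1/30*11/34 + 867 = -11/1020 + 867 = 884329/1020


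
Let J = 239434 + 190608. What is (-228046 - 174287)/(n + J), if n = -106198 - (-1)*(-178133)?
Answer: -402333/145711 ≈ -2.7612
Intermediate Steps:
J = 430042
n = -284331 (n = -106198 - 1*178133 = -106198 - 178133 = -284331)
(-228046 - 174287)/(n + J) = (-228046 - 174287)/(-284331 + 430042) = -402333/145711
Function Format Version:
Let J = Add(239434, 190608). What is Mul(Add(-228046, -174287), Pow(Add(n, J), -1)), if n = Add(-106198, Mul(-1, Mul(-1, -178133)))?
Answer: Rational(-402333, 145711) ≈ -2.7612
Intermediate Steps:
J = 430042
n = -284331 (n = Add(-106198, Mul(-1, 178133)) = Add(-106198, -178133) = -284331)
Mul(Add(-228046, -174287), Pow(Add(n, J), -1)) = Mul(Add(-228046, -174287), Pow(Add(-284331, 430042), -1)) = Mul(-402333, Pow(145711, -1)) = Mul(-402333, Rational(1, 145711)) = Rational(-402333, 145711)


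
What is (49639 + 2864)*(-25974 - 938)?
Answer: -1412960736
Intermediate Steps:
(49639 + 2864)*(-25974 - 938) = 52503*(-26912) = -1412960736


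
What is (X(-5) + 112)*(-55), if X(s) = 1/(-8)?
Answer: -49225/8 ≈ -6153.1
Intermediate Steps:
X(s) = -⅛
(X(-5) + 112)*(-55) = (-⅛ + 112)*(-55) = (895/8)*(-55) = -49225/8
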